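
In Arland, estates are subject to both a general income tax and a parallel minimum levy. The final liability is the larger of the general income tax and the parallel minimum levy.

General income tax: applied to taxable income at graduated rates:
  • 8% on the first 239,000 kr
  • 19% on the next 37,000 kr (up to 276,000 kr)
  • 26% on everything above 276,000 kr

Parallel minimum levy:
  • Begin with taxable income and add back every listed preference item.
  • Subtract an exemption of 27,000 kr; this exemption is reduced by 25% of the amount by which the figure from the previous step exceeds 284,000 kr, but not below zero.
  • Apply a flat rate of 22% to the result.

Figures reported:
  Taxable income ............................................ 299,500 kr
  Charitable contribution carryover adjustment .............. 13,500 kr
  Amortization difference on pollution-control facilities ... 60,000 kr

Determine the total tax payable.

General income tax:
  239,000 kr × 8% = 19,120 kr
  37,000 kr × 19% = 7,030 kr
  23,500 kr × 26% = 6,110 kr
  → 32,260 kr

Parallel minimum levy:
  Adjusted income: 299,500 kr + 13,500 kr + 60,000 kr = 373,000 kr
  Exemption: 27,000 kr − 25% × (373,000 kr − 284,000 kr) = 27,000 kr − 22,250 kr = 4,750 kr
  Base: 373,000 kr − 4,750 kr = 368,250 kr
  368,250 kr × 22% = 81,015 kr

81,015 kr > 32,260 kr, so the parallel minimum levy is the binding amount.

81,015 kr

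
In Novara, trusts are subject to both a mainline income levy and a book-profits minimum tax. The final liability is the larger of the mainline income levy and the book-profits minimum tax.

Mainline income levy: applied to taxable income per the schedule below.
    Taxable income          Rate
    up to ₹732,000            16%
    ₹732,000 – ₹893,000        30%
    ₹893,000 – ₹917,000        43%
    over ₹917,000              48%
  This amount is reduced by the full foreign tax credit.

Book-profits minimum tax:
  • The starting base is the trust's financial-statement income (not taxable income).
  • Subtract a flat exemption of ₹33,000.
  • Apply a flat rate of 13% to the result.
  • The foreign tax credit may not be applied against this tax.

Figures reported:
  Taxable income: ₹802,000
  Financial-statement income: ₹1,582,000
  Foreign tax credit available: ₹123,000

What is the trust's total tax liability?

Mainline income levy:
  ₹732,000 × 16% = ₹117,120
  ₹70,000 × 30% = ₹21,000
  → ₹138,120
  Less foreign tax credit ₹123,000 → ₹15,120

Book-profits minimum tax:
  Base (financial-statement income): ₹1,582,000
  Less exemption ₹33,000 → base ₹1,549,000
  ₹1,549,000 × 13% = ₹201,370

₹201,370 > ₹15,120, so the book-profits minimum tax is the binding amount.

₹201,370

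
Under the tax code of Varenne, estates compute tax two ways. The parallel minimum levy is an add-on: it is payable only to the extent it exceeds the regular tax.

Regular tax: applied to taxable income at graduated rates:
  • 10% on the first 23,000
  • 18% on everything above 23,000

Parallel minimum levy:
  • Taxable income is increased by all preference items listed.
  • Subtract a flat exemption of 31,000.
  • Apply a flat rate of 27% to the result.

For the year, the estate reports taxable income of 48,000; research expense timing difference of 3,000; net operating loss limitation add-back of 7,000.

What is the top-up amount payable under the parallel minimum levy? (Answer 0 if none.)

490

Parallel minimum levy:
  Adjusted income: 48,000 + 3,000 + 7,000 = 58,000
  Less exemption 31,000 → base 27,000
  27,000 × 27% = 7,290

Regular tax:
  23,000 × 10% = 2,300
  25,000 × 18% = 4,500
  → 6,800

Excess of parallel minimum levy over regular tax: 7,290 − 6,800 = 490.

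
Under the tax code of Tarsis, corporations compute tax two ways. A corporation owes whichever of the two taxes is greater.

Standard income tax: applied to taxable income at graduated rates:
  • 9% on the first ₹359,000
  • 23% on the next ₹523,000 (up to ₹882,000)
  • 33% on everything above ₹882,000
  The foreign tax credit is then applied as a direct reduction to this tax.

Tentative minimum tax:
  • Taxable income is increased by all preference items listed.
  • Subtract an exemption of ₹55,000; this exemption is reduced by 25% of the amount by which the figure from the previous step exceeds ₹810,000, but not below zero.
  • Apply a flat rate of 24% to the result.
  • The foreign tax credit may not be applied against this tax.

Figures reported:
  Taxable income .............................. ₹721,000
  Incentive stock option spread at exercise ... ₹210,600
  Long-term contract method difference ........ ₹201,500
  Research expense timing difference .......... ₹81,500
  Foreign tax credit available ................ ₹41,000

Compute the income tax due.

Standard income tax:
  ₹359,000 × 9% = ₹32,310
  ₹362,000 × 23% = ₹83,260
  → ₹115,570
  Less foreign tax credit ₹41,000 → ₹74,570

Tentative minimum tax:
  Adjusted income: ₹721,000 + ₹210,600 + ₹201,500 + ₹81,500 = ₹1,214,600
  Exemption: 25% × (₹1,214,600 − ₹810,000) = ₹101,150 ≥ ₹55,000, so the exemption is fully phased out
  Base: ₹1,214,600 − ₹0 = ₹1,214,600
  ₹1,214,600 × 24% = ₹291,504

₹291,504 > ₹74,570, so the tentative minimum tax is the binding amount.

₹291,504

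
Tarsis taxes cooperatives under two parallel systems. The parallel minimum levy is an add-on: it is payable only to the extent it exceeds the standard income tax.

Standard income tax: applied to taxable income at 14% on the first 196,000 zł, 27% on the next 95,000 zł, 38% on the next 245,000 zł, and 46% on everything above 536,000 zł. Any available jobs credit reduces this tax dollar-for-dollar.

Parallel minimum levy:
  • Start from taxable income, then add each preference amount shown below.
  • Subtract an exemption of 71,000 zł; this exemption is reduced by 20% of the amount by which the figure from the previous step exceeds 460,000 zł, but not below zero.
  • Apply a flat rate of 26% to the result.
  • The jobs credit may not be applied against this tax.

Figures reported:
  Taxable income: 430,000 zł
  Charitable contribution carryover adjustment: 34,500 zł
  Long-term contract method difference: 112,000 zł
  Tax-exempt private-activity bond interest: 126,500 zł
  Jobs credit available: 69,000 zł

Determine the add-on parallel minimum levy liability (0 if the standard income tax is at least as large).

140,046 zł

Standard income tax:
  196,000 zł × 14% = 27,440 zł
  95,000 zł × 27% = 25,650 zł
  139,000 zł × 38% = 52,820 zł
  → 105,910 zł
  Less jobs credit 69,000 zł → 36,910 zł

Parallel minimum levy:
  Adjusted income: 430,000 zł + 34,500 zł + 112,000 zł + 126,500 zł = 703,000 zł
  Exemption: 71,000 zł − 20% × (703,000 zł − 460,000 zł) = 71,000 zł − 48,600 zł = 22,400 zł
  Base: 703,000 zł − 22,400 zł = 680,600 zł
  680,600 zł × 26% = 176,956 zł

Excess of parallel minimum levy over standard income tax: 176,956 zł − 36,910 zł = 140,046 zł.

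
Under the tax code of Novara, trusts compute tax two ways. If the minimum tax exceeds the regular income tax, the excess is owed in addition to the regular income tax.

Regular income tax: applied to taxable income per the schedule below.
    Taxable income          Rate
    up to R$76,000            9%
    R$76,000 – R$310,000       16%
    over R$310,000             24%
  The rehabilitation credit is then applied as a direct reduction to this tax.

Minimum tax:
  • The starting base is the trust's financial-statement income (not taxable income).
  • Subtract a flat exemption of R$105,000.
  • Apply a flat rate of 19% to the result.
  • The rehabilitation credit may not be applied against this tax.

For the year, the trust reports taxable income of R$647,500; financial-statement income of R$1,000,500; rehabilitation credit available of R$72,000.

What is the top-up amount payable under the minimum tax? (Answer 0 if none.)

Minimum tax:
  Base (financial-statement income): R$1,000,500
  Less exemption R$105,000 → base R$895,500
  R$895,500 × 19% = R$170,145

Regular income tax:
  R$76,000 × 9% = R$6,840
  R$234,000 × 16% = R$37,440
  R$337,500 × 24% = R$81,000
  → R$125,280
  Less rehabilitation credit R$72,000 → R$53,280

Excess of minimum tax over regular income tax: R$170,145 − R$53,280 = R$116,865.

R$116,865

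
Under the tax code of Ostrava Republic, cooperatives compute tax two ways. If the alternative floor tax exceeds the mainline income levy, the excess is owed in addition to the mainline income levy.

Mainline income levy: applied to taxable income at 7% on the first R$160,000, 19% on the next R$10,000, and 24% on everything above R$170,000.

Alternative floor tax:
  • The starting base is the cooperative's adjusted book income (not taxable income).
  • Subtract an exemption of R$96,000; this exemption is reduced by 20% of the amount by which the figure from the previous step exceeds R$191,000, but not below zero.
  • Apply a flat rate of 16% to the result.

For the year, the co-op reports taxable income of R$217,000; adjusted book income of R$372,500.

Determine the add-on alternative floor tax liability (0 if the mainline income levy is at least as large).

R$25,668

Mainline income levy:
  R$160,000 × 7% = R$11,200
  R$10,000 × 19% = R$1,900
  R$47,000 × 24% = R$11,280
  → R$24,380

Alternative floor tax:
  Base (adjusted book income): R$372,500
  Exemption: R$96,000 − 20% × (R$372,500 − R$191,000) = R$96,000 − R$36,300 = R$59,700
  Base: R$372,500 − R$59,700 = R$312,800
  R$312,800 × 16% = R$50,048

Excess of alternative floor tax over mainline income levy: R$50,048 − R$24,380 = R$25,668.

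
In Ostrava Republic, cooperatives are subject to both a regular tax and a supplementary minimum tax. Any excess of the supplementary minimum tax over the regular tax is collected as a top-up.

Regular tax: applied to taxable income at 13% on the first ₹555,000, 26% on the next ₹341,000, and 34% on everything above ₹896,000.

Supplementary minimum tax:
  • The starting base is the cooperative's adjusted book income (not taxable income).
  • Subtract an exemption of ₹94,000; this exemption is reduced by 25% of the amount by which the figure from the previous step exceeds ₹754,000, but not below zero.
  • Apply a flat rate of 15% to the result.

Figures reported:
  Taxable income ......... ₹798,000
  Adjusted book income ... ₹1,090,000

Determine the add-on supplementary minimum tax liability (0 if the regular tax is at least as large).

Supplementary minimum tax:
  Base (adjusted book income): ₹1,090,000
  Exemption: ₹94,000 − 25% × (₹1,090,000 − ₹754,000) = ₹94,000 − ₹84,000 = ₹10,000
  Base: ₹1,090,000 − ₹10,000 = ₹1,080,000
  ₹1,080,000 × 15% = ₹162,000

Regular tax:
  ₹555,000 × 13% = ₹72,150
  ₹243,000 × 26% = ₹63,180
  → ₹135,330

Excess of supplementary minimum tax over regular tax: ₹162,000 − ₹135,330 = ₹26,670.

₹26,670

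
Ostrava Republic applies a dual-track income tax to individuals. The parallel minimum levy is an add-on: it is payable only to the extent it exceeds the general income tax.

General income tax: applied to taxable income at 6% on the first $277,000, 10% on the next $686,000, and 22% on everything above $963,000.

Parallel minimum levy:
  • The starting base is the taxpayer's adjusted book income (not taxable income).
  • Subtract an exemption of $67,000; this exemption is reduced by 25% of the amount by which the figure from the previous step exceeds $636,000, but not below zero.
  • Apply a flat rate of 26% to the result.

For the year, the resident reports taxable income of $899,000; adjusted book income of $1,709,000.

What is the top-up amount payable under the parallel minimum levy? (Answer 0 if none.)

$365,520

General income tax:
  $277,000 × 6% = $16,620
  $622,000 × 10% = $62,200
  → $78,820

Parallel minimum levy:
  Base (adjusted book income): $1,709,000
  Exemption: 25% × ($1,709,000 − $636,000) = $268,250 ≥ $67,000, so the exemption is fully phased out
  Base: $1,709,000 − $0 = $1,709,000
  $1,709,000 × 26% = $444,340

Excess of parallel minimum levy over general income tax: $444,340 − $78,820 = $365,520.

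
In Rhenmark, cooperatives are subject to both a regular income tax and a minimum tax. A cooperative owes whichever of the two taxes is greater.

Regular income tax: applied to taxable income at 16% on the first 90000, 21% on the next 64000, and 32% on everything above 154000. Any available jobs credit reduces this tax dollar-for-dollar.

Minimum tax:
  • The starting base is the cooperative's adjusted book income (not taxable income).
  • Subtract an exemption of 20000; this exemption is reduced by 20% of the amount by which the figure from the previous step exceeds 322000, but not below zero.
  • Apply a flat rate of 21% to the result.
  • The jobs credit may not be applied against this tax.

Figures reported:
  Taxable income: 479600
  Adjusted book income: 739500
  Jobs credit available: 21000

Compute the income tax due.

Minimum tax:
  Base (adjusted book income): 739500
  Exemption: 20% × (739500 − 322000) = 83500 ≥ 20000, so the exemption is fully phased out
  Base: 739500 − 0 = 739500
  739500 × 21% = 155295

Regular income tax:
  90000 × 16% = 14400
  64000 × 21% = 13440
  325600 × 32% = 104192
  → 132032
  Less jobs credit 21000 → 111032

155295 > 111032, so the minimum tax is the binding amount.

155295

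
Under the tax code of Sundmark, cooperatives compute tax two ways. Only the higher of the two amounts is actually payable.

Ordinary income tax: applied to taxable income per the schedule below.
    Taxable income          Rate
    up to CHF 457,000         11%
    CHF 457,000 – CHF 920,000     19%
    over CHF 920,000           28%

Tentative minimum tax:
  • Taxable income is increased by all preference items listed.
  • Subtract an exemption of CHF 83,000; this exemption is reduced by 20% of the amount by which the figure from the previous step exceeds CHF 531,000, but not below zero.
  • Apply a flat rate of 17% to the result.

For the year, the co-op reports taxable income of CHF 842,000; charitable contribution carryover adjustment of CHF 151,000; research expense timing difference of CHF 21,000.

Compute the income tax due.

CHF 172,380

Ordinary income tax:
  CHF 457,000 × 11% = CHF 50,270
  CHF 385,000 × 19% = CHF 73,150
  → CHF 123,420

Tentative minimum tax:
  Adjusted income: CHF 842,000 + CHF 151,000 + CHF 21,000 = CHF 1,014,000
  Exemption: 20% × (CHF 1,014,000 − CHF 531,000) = CHF 96,600 ≥ CHF 83,000, so the exemption is fully phased out
  Base: CHF 1,014,000 − CHF 0 = CHF 1,014,000
  CHF 1,014,000 × 17% = CHF 172,380

CHF 172,380 > CHF 123,420, so the tentative minimum tax is the binding amount.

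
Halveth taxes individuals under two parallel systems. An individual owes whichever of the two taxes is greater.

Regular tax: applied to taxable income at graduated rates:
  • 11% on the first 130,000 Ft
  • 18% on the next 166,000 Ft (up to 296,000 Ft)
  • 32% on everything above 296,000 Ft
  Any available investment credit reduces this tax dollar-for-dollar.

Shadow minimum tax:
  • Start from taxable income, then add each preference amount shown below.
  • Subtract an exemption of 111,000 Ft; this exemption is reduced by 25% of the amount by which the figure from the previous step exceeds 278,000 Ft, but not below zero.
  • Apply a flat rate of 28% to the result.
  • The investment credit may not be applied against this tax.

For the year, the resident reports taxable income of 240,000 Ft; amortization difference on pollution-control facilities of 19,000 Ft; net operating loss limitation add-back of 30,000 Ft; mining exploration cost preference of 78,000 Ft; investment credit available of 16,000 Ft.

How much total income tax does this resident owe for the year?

Regular tax:
  130,000 Ft × 11% = 14,300 Ft
  110,000 Ft × 18% = 19,800 Ft
  → 34,100 Ft
  Less investment credit 16,000 Ft → 18,100 Ft

Shadow minimum tax:
  Adjusted income: 240,000 Ft + 19,000 Ft + 30,000 Ft + 78,000 Ft = 367,000 Ft
  Exemption: 111,000 Ft − 25% × (367,000 Ft − 278,000 Ft) = 111,000 Ft − 22,250 Ft = 88,750 Ft
  Base: 367,000 Ft − 88,750 Ft = 278,250 Ft
  278,250 Ft × 28% = 77,910 Ft

77,910 Ft > 18,100 Ft, so the shadow minimum tax is the binding amount.

77,910 Ft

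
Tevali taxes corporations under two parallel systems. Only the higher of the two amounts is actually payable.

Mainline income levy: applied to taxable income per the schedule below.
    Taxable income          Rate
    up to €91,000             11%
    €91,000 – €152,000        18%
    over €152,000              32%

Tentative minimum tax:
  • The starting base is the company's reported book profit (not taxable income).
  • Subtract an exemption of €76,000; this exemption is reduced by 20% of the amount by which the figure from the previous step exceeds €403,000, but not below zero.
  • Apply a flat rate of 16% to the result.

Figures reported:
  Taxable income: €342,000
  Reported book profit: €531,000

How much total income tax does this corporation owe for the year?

Tentative minimum tax:
  Base (reported book profit): €531,000
  Exemption: €76,000 − 20% × (€531,000 − €403,000) = €76,000 − €25,600 = €50,400
  Base: €531,000 − €50,400 = €480,600
  €480,600 × 16% = €76,896

Mainline income levy:
  €91,000 × 11% = €10,010
  €61,000 × 18% = €10,980
  €190,000 × 32% = €60,800
  → €81,790

€81,790 > €76,896, so the mainline income levy governs.

€81,790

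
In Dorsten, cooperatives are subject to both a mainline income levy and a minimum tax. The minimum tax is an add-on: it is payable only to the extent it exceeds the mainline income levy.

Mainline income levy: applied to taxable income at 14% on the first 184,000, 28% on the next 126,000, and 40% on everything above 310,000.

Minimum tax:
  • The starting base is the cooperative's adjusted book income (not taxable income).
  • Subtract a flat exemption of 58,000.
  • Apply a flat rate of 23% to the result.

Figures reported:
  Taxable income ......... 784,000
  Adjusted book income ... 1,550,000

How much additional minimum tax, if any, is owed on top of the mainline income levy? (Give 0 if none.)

92,520

Minimum tax:
  Base (adjusted book income): 1,550,000
  Less exemption 58,000 → base 1,492,000
  1,492,000 × 23% = 343,160

Mainline income levy:
  184,000 × 14% = 25,760
  126,000 × 28% = 35,280
  474,000 × 40% = 189,600
  → 250,640

Excess of minimum tax over mainline income levy: 343,160 − 250,640 = 92,520.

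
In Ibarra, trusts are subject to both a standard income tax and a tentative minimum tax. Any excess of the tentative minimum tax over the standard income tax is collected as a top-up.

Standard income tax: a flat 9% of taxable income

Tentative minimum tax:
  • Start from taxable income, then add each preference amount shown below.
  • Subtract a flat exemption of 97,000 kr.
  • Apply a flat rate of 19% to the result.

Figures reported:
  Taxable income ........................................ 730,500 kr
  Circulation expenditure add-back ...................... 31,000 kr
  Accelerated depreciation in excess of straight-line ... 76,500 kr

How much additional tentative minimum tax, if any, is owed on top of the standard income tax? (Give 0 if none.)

75,045 kr

Tentative minimum tax:
  Adjusted income: 730,500 kr + 31,000 kr + 76,500 kr = 838,000 kr
  Less exemption 97,000 kr → base 741,000 kr
  741,000 kr × 19% = 140,790 kr

Standard income tax:
  730,500 kr × 9% = 65,745 kr

Excess of tentative minimum tax over standard income tax: 140,790 kr − 65,745 kr = 75,045 kr.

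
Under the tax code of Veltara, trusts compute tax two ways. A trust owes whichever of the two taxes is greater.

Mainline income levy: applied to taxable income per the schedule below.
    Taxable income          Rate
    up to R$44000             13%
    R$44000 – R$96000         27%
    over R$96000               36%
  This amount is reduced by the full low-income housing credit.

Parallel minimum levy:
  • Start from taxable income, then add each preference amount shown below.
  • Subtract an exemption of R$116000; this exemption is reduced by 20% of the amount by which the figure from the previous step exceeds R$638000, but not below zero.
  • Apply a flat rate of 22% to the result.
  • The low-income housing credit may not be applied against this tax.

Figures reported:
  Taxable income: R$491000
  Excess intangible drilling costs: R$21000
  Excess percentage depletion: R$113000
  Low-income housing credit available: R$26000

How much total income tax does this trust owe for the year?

Mainline income levy:
  R$44000 × 13% = R$5720
  R$52000 × 27% = R$14040
  R$395000 × 36% = R$142200
  → R$161960
  Less low-income housing credit R$26000 → R$135960

Parallel minimum levy:
  Adjusted income: R$491000 + R$21000 + R$113000 = R$625000
  Exemption: R$625000 ≤ R$638000, so full R$116000 applies
  Base: R$625000 − R$116000 = R$509000
  R$509000 × 22% = R$111980

R$135960 > R$111980, so the mainline income levy governs.

R$135960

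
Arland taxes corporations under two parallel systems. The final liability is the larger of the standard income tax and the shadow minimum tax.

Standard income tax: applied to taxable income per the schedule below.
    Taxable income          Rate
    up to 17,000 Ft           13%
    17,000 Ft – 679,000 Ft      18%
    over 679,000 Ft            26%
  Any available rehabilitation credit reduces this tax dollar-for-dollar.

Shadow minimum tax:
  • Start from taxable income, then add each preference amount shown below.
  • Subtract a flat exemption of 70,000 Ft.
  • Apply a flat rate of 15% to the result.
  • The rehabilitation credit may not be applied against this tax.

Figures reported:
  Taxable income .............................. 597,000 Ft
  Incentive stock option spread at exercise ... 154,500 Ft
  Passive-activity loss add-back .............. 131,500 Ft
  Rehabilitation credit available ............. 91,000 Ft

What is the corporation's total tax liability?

121,950 Ft

Shadow minimum tax:
  Adjusted income: 597,000 Ft + 154,500 Ft + 131,500 Ft = 883,000 Ft
  Less exemption 70,000 Ft → base 813,000 Ft
  813,000 Ft × 15% = 121,950 Ft

Standard income tax:
  17,000 Ft × 13% = 2,210 Ft
  580,000 Ft × 18% = 104,400 Ft
  → 106,610 Ft
  Less rehabilitation credit 91,000 Ft → 15,610 Ft

121,950 Ft > 15,610 Ft, so the shadow minimum tax is the binding amount.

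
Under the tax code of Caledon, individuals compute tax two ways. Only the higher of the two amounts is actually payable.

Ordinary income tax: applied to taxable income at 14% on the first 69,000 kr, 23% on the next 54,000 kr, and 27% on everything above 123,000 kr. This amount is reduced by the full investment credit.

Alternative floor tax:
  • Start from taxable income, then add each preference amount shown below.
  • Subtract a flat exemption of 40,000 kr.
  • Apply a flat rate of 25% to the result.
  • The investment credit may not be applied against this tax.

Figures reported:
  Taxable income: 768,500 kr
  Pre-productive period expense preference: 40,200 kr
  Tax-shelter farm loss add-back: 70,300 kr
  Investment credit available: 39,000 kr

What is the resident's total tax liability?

Alternative floor tax:
  Adjusted income: 768,500 kr + 40,200 kr + 70,300 kr = 879,000 kr
  Less exemption 40,000 kr → base 839,000 kr
  839,000 kr × 25% = 209,750 kr

Ordinary income tax:
  69,000 kr × 14% = 9,660 kr
  54,000 kr × 23% = 12,420 kr
  645,500 kr × 27% = 174,285 kr
  → 196,365 kr
  Less investment credit 39,000 kr → 157,365 kr

209,750 kr > 157,365 kr, so the alternative floor tax is the binding amount.

209,750 kr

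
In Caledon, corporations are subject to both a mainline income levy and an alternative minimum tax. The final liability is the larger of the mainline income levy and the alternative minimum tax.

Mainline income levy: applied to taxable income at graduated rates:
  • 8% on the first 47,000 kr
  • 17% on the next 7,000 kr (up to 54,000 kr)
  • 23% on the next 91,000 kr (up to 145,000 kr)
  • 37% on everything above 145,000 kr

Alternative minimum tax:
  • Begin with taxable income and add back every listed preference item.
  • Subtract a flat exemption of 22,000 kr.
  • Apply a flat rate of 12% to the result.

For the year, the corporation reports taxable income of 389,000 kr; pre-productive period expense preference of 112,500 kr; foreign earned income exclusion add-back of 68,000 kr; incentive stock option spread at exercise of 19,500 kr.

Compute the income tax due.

116,160 kr

Mainline income levy:
  47,000 kr × 8% = 3,760 kr
  7,000 kr × 17% = 1,190 kr
  91,000 kr × 23% = 20,930 kr
  244,000 kr × 37% = 90,280 kr
  → 116,160 kr

Alternative minimum tax:
  Adjusted income: 389,000 kr + 112,500 kr + 68,000 kr + 19,500 kr = 589,000 kr
  Less exemption 22,000 kr → base 567,000 kr
  567,000 kr × 12% = 68,040 kr

116,160 kr > 68,040 kr, so the mainline income levy governs.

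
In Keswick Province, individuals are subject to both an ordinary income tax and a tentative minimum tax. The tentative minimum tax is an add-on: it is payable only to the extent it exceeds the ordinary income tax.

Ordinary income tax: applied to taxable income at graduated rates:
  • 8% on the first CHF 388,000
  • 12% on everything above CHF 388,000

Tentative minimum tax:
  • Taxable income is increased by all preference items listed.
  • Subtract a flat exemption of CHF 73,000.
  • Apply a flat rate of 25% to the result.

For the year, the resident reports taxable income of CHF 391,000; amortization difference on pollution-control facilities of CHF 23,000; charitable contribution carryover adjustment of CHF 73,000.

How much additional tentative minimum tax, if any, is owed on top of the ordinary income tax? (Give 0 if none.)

CHF 72,100

Ordinary income tax:
  CHF 388,000 × 8% = CHF 31,040
  CHF 3,000 × 12% = CHF 360
  → CHF 31,400

Tentative minimum tax:
  Adjusted income: CHF 391,000 + CHF 23,000 + CHF 73,000 = CHF 487,000
  Less exemption CHF 73,000 → base CHF 414,000
  CHF 414,000 × 25% = CHF 103,500

Excess of tentative minimum tax over ordinary income tax: CHF 103,500 − CHF 31,400 = CHF 72,100.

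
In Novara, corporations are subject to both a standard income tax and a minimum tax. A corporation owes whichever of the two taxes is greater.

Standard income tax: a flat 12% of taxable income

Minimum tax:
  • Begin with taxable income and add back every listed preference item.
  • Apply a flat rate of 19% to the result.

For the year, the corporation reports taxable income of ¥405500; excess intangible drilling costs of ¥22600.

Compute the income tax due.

¥81339

Minimum tax:
  Adjusted income: ¥405500 + ¥22600 = ¥428100
  ¥428100 × 19% = ¥81339

Standard income tax:
  ¥405500 × 12% = ¥48660

¥81339 > ¥48660, so the minimum tax is the binding amount.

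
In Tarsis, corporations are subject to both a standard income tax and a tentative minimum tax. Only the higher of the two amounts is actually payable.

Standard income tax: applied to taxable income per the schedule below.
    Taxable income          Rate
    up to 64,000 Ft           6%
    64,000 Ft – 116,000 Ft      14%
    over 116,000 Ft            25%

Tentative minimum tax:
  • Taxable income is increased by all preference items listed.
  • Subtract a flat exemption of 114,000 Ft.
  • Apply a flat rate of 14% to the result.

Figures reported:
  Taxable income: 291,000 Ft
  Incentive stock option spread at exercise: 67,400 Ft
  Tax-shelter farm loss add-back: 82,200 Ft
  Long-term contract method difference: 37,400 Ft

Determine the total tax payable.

54,870 Ft

Tentative minimum tax:
  Adjusted income: 291,000 Ft + 67,400 Ft + 82,200 Ft + 37,400 Ft = 478,000 Ft
  Less exemption 114,000 Ft → base 364,000 Ft
  364,000 Ft × 14% = 50,960 Ft

Standard income tax:
  64,000 Ft × 6% = 3,840 Ft
  52,000 Ft × 14% = 7,280 Ft
  175,000 Ft × 25% = 43,750 Ft
  → 54,870 Ft

54,870 Ft > 50,960 Ft, so the standard income tax governs.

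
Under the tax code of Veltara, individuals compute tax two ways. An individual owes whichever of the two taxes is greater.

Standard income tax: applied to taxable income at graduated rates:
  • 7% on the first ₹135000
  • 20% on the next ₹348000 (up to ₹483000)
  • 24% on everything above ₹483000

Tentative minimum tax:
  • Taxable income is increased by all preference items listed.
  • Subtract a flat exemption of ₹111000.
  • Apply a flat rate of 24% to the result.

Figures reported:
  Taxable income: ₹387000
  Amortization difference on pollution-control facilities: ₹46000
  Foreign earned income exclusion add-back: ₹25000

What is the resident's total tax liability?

Standard income tax:
  ₹135000 × 7% = ₹9450
  ₹252000 × 20% = ₹50400
  → ₹59850

Tentative minimum tax:
  Adjusted income: ₹387000 + ₹46000 + ₹25000 = ₹458000
  Less exemption ₹111000 → base ₹347000
  ₹347000 × 24% = ₹83280

₹83280 > ₹59850, so the tentative minimum tax is the binding amount.

₹83280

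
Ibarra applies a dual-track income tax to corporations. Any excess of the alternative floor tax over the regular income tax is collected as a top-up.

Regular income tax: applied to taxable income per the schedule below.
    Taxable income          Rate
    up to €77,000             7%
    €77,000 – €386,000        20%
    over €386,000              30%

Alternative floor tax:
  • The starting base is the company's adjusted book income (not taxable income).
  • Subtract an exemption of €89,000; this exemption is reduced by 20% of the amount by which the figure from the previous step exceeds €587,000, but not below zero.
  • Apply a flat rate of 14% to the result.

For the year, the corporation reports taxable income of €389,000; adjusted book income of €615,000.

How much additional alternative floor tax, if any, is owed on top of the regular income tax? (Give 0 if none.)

Alternative floor tax:
  Base (adjusted book income): €615,000
  Exemption: €89,000 − 20% × (€615,000 − €587,000) = €89,000 − €5,600 = €83,400
  Base: €615,000 − €83,400 = €531,600
  €531,600 × 14% = €74,424

Regular income tax:
  €77,000 × 7% = €5,390
  €309,000 × 20% = €61,800
  €3,000 × 30% = €900
  → €68,090

Excess of alternative floor tax over regular income tax: €74,424 − €68,090 = €6,334.

€6,334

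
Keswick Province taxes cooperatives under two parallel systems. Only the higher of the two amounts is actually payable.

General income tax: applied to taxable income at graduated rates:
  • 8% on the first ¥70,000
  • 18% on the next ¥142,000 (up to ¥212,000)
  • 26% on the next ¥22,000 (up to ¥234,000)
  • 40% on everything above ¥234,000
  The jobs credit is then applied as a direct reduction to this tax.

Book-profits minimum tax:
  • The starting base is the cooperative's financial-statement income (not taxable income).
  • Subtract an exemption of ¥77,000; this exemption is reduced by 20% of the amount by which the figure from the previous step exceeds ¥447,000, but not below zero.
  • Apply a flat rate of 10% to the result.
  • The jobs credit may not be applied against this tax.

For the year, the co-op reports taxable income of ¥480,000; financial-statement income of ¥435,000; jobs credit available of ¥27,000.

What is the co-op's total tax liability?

Book-profits minimum tax:
  Base (financial-statement income): ¥435,000
  Exemption: ¥435,000 ≤ ¥447,000, so full ¥77,000 applies
  Base: ¥435,000 − ¥77,000 = ¥358,000
  ¥358,000 × 10% = ¥35,800

General income tax:
  ¥70,000 × 8% = ¥5,600
  ¥142,000 × 18% = ¥25,560
  ¥22,000 × 26% = ¥5,720
  ¥246,000 × 40% = ¥98,400
  → ¥135,280
  Less jobs credit ¥27,000 → ¥108,280

¥108,280 > ¥35,800, so the general income tax governs.

¥108,280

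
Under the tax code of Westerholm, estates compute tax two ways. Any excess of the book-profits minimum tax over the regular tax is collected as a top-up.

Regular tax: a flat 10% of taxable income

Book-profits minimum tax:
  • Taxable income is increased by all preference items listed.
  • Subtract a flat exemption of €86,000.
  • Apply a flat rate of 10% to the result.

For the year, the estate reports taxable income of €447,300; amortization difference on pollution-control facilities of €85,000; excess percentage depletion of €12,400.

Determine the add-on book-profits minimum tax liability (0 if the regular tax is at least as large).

Regular tax:
  €447,300 × 10% = €44,730

Book-profits minimum tax:
  Adjusted income: €447,300 + €85,000 + €12,400 = €544,700
  Less exemption €86,000 → base €458,700
  €458,700 × 10% = €45,870

Excess of book-profits minimum tax over regular tax: €45,870 − €44,730 = €1,140.

€1,140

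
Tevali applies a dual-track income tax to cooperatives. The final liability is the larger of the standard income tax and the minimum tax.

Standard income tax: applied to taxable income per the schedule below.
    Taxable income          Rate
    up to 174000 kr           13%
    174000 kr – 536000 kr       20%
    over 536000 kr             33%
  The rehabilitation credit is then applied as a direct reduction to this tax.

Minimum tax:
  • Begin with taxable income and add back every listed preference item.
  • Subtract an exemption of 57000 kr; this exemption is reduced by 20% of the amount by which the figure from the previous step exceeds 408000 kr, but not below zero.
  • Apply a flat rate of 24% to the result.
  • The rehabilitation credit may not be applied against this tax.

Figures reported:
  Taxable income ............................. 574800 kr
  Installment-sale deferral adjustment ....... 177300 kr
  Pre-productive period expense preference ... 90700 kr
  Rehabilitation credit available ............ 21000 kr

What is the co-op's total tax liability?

Standard income tax:
  174000 kr × 13% = 22620 kr
  362000 kr × 20% = 72400 kr
  38800 kr × 33% = 12804 kr
  → 107824 kr
  Less rehabilitation credit 21000 kr → 86824 kr

Minimum tax:
  Adjusted income: 574800 kr + 177300 kr + 90700 kr = 842800 kr
  Exemption: 20% × (842800 kr − 408000 kr) = 86960 kr ≥ 57000 kr, so the exemption is fully phased out
  Base: 842800 kr − 0 kr = 842800 kr
  842800 kr × 24% = 202272 kr

202272 kr > 86824 kr, so the minimum tax is the binding amount.

202272 kr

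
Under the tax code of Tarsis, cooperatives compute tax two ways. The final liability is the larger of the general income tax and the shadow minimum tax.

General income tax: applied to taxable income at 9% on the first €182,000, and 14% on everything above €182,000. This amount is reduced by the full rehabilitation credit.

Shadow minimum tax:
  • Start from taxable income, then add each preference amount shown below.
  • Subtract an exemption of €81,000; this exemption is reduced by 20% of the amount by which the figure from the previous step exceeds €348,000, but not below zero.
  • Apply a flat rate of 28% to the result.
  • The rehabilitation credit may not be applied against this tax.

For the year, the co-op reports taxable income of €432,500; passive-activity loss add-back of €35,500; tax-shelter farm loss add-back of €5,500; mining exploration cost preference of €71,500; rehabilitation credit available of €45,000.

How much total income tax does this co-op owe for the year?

€140,952

General income tax:
  €182,000 × 9% = €16,380
  €250,500 × 14% = €35,070
  → €51,450
  Less rehabilitation credit €45,000 → €6,450

Shadow minimum tax:
  Adjusted income: €432,500 + €35,500 + €5,500 + €71,500 = €545,000
  Exemption: €81,000 − 20% × (€545,000 − €348,000) = €81,000 − €39,400 = €41,600
  Base: €545,000 − €41,600 = €503,400
  €503,400 × 28% = €140,952

€140,952 > €6,450, so the shadow minimum tax is the binding amount.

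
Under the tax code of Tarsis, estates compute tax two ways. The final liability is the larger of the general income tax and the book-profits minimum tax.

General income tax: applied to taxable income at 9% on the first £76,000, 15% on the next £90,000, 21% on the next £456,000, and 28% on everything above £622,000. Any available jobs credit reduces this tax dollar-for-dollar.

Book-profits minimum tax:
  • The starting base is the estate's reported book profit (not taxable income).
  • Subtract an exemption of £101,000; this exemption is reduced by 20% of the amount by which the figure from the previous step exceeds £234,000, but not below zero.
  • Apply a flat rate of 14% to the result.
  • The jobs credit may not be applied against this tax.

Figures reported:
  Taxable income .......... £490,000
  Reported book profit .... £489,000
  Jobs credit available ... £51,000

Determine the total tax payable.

£61,460

Book-profits minimum tax:
  Base (reported book profit): £489,000
  Exemption: £101,000 − 20% × (£489,000 − £234,000) = £101,000 − £51,000 = £50,000
  Base: £489,000 − £50,000 = £439,000
  £439,000 × 14% = £61,460

General income tax:
  £76,000 × 9% = £6,840
  £90,000 × 15% = £13,500
  £324,000 × 21% = £68,040
  → £88,380
  Less jobs credit £51,000 → £37,380

£61,460 > £37,380, so the book-profits minimum tax is the binding amount.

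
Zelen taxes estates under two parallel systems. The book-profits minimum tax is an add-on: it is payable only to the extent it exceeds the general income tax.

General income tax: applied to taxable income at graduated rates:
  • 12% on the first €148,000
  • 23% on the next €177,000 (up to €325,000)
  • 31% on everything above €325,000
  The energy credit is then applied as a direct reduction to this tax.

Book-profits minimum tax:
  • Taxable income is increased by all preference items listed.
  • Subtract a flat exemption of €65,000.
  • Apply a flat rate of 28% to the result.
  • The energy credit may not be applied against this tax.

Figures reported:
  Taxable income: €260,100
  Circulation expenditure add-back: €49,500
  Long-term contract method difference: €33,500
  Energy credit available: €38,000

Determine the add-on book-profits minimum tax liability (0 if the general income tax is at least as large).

€72,325

Book-profits minimum tax:
  Adjusted income: €260,100 + €49,500 + €33,500 = €343,100
  Less exemption €65,000 → base €278,100
  €278,100 × 28% = €77,868

General income tax:
  €148,000 × 12% = €17,760
  €112,100 × 23% = €25,783
  → €43,543
  Less energy credit €38,000 → €5,543

Excess of book-profits minimum tax over general income tax: €77,868 − €5,543 = €72,325.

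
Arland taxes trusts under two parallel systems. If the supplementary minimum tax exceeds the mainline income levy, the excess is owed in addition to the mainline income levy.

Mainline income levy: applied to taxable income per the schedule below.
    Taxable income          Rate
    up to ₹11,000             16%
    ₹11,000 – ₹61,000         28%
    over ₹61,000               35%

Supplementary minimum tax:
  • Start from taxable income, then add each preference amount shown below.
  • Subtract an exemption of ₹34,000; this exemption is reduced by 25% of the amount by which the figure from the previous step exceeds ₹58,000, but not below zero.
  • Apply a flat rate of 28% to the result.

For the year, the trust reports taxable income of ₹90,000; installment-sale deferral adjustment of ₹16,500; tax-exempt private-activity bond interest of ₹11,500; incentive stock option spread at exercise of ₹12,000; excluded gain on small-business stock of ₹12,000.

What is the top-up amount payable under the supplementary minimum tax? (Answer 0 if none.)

Supplementary minimum tax:
  Adjusted income: ₹90,000 + ₹16,500 + ₹11,500 + ₹12,000 + ₹12,000 = ₹142,000
  Exemption: ₹34,000 − 25% × (₹142,000 − ₹58,000) = ₹34,000 − ₹21,000 = ₹13,000
  Base: ₹142,000 − ₹13,000 = ₹129,000
  ₹129,000 × 28% = ₹36,120

Mainline income levy:
  ₹11,000 × 16% = ₹1,760
  ₹50,000 × 28% = ₹14,000
  ₹29,000 × 35% = ₹10,150
  → ₹25,910

Excess of supplementary minimum tax over mainline income levy: ₹36,120 − ₹25,910 = ₹10,210.

₹10,210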